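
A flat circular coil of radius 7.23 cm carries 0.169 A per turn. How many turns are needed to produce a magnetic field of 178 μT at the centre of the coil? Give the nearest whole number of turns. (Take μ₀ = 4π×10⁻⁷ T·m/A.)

N = 121

For an N-turn coil, B = Nμ₀I/(2R). A single turn gives B₁ = 1.47×10⁻⁶ T with R = 0.0723 m.
N = B/B₁ = 1.78×10⁻⁴ / 1.47×10⁻⁶ = 121.20.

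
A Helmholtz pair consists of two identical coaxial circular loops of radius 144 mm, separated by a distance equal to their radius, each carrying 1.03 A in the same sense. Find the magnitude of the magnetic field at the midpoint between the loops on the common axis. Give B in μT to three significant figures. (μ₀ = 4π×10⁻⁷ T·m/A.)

B ≈ 6.43 μT

Each loop contributes B = μ₀IR²/[2(R²+z²)^(3/2)] on the axis, with z measured from that loop.
Loop 1 (z = 0.072 m): B₁ = 3.22×10⁻⁶ T. Loop 2 (z = 0.072 m): B₂ = 3.22×10⁻⁶ T.
The fields add: B = B₁ + B₂ = 6.43×10⁻⁶ T.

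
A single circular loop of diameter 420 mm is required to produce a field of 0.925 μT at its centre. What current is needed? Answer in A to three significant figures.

I ≈ 0.309 A

At the centre of a circular loop B = μ₀I/(2R), so I = 2RB/μ₀.
With R = 0.21 m, I = 2 × 0.21 × 9.25×10⁻⁷ / (4π×10⁻⁷) = 0.309 A.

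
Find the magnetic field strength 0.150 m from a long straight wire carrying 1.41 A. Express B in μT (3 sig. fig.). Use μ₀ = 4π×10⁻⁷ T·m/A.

B ≈ 1.88 μT

For an infinitely long straight wire, B = μ₀I/(2πd).
B = (4π×10⁻⁷ × 1.41) / (2π × 0.15) = 1.88×10⁻⁶ T.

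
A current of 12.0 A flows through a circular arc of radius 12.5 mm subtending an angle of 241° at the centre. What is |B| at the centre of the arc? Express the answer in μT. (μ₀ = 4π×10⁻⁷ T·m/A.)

The Biot–Savart field of a circular arc at its centre is B = μ₀Iφ/(4πR), with φ = 4.206 rad.
B = (4π×10⁻⁷ × 12.0 × 4.206) / (4π × 0.0125) = 4.04×10⁻⁴ T.

B ≈ 404 μT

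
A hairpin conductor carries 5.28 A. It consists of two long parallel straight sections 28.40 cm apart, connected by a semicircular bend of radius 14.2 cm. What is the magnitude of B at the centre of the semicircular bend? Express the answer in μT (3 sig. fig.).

The semicircular arc contributes B_arc = μ₀I·π/(4πR) = μ₀I/(4R) = 1.17×10⁻⁵ T.
Each semi-infinite lead is at perpendicular distance R = 0.142 m from the centre, with the perpendicular foot at its near end, so it contributes μ₀I/(4πR); both point the same way, together 7.44×10⁻⁶ T.
Arc and leads all point the same direction: B = 1.17×10⁻⁵ + 7.44×10⁻⁶ = 1.91×10⁻⁵ T.

B ≈ 19.1 μT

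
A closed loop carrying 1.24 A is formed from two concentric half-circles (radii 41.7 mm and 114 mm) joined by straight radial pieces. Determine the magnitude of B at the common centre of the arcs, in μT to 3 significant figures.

B ≈ 5.92 μT

The radial connectors point toward the centre, so dl × r̂ = 0 and they contribute nothing.
Each semicircle gives μ₀I/(4R): inner arc 9.34×10⁻⁶ T, outer arc 3.42×10⁻⁶ T.
The two arcs carry current in opposite angular senses, so their fields oppose: B = |9.34×10⁻⁶ − 3.42×10⁻⁶| = 5.92×10⁻⁶ T.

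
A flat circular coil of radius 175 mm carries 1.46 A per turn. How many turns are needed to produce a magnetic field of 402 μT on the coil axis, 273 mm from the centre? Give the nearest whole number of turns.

For an N-turn coil, B = Nμ₀IR²/[2(R²+z²)^(3/2)]. A single turn gives B₁ = 8.24×10⁻⁷ T with R = 0.175 m, z = 0.273 m.
N = B/B₁ = 4.02×10⁻⁴ / 8.24×10⁻⁷ = 487.93.

N = 488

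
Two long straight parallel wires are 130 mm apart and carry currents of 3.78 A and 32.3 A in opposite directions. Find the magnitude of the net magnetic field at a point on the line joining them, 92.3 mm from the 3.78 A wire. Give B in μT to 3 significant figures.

B ≈ 180 μT

Each long wire gives B = μ₀I/(2πd). Distances are d₁ = 0.0923 m and d₂ = 0.0377 m.
B₁ = 8.19×10⁻⁶ T, B₂ = 1.71×10⁻⁴ T.
Between antiparallel currents both contributions point the same way, so they add. B = B₁ + B₂ = 8.19×10⁻⁶ + 1.71×10⁻⁴ = 1.80×10⁻⁴ T.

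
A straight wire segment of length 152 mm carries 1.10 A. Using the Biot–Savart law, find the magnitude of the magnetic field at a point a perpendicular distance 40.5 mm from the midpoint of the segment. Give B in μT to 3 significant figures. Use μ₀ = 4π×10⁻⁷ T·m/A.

For a finite straight segment, B = (μ₀I/4πd)(sinθ₁ + sinθ₂), where θ₁, θ₂ are the angles from the perpendicular to each end.
The perpendicular from the point meets the wire at its midpoint, so each end is L/2 = 0.076 m away along the wire.
sinθ₁ = 0.076/√(0.076²+0.0405²) = 0.8825; sinθ₂ = 0.076/√(0.076²+0.0405²) = 0.8825.
B = (4π×10⁻⁷ × 1.10) / (4π × 0.0405) × (0.8825 + 0.8825) = 4.79×10⁻⁶ T.

B ≈ 4.79 μT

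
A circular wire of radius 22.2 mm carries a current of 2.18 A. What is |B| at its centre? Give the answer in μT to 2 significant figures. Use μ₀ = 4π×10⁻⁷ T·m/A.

B ≈ 62 μT

At the centre of a circular loop the Biot–Savart law gives B = μ₀I/(2R).
B = (4π×10⁻⁷ × 2.18) / (2 × 0.0222) = 6.17×10⁻⁵ T.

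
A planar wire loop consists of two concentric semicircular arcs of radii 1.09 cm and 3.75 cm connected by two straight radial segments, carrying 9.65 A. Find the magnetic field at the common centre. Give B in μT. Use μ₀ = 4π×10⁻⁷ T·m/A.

The radial connectors point toward the centre, so dl × r̂ = 0 and they contribute nothing.
Each semicircle gives μ₀I/(4R): inner arc 2.78×10⁻⁴ T, outer arc 8.08×10⁻⁵ T.
The two arcs carry current in opposite angular senses, so their fields oppose: B = |2.78×10⁻⁴ − 8.08×10⁻⁵| = 1.97×10⁻⁴ T.

B ≈ 197 μT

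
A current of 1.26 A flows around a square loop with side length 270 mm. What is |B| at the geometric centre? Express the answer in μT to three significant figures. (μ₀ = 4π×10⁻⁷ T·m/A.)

B ≈ 5.28 μT

Each side is a finite straight segment at perpendicular distance d = a/(2 tan(π/4)) = 0.135 m from the centre, with end-angles ±π/4.
One side contributes B₁ = (μ₀I/4πd)·2 sin(π/4) = 1.32×10⁻⁶ T.
All 4 sides add in the same direction: B = 4 × 1.32×10⁻⁶ = 5.28×10⁻⁶ T.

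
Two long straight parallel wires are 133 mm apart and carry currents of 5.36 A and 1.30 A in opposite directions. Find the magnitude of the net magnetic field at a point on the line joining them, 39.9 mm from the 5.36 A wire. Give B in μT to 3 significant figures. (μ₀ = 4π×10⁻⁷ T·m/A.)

Each long wire gives B = μ₀I/(2πd). Distances are d₁ = 0.0399 m and d₂ = 0.0931 m.
B₁ = 2.69×10⁻⁵ T, B₂ = 2.79×10⁻⁶ T.
Between antiparallel currents both contributions point the same way, so they add. B = B₁ + B₂ = 2.69×10⁻⁵ + 2.79×10⁻⁶ = 2.97×10⁻⁵ T.

B ≈ 29.7 μT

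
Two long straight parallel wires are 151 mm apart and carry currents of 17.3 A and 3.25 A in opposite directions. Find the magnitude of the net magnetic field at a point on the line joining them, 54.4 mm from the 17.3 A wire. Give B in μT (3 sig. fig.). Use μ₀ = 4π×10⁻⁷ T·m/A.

Each long wire gives B = μ₀I/(2πd). Distances are d₁ = 0.0544 m and d₂ = 0.0966 m.
B₁ = 6.36×10⁻⁵ T, B₂ = 6.73×10⁻⁶ T.
Between antiparallel currents both contributions point the same way, so they add. B = B₁ + B₂ = 6.36×10⁻⁵ + 6.73×10⁻⁶ = 7.03×10⁻⁵ T.

B ≈ 70.3 μT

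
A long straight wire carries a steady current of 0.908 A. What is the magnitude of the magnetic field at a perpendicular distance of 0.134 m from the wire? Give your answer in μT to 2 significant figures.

For an infinitely long straight wire, B = μ₀I/(2πd).
B = (4π×10⁻⁷ × 0.908) / (2π × 0.134) = 1.36×10⁻⁶ T.

B ≈ 1.4 μT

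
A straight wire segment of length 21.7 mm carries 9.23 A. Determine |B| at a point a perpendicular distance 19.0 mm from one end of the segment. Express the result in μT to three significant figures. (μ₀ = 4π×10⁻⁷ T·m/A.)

B ≈ 36.5 μT

For a finite straight segment, B = (μ₀I/4πd)(sinθ₁ + sinθ₂), where θ₁, θ₂ are the angles from the perpendicular to each end.
The perpendicular foot is at one end, so the two end-offsets along the wire are 0 and L = 0.0217 m.
sinθ₁ = 0/√(0²+0.019²) = 0.0000; sinθ₂ = 0.0217/√(0.0217²+0.019²) = 0.7524.
B = (4π×10⁻⁷ × 9.23) / (4π × 0.019) × (0.0000 + 0.7524) = 3.65×10⁻⁵ T.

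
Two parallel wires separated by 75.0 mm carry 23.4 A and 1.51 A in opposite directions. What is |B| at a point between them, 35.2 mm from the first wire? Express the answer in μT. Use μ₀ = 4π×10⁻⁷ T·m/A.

B ≈ 141 μT

Each long wire gives B = μ₀I/(2πd). Distances are d₁ = 0.0352 m and d₂ = 0.0398 m.
B₁ = 1.33×10⁻⁴ T, B₂ = 7.59×10⁻⁶ T.
Between antiparallel currents both contributions point the same way, so they add. B = B₁ + B₂ = 1.33×10⁻⁴ + 7.59×10⁻⁶ = 1.41×10⁻⁴ T.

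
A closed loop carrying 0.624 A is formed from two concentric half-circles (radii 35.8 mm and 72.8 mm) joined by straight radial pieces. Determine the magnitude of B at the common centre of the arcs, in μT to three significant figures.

B ≈ 2.78 μT

The radial connectors point toward the centre, so dl × r̂ = 0 and they contribute nothing.
Each semicircle gives μ₀I/(4R): inner arc 5.48×10⁻⁶ T, outer arc 2.69×10⁻⁶ T.
The two arcs carry current in opposite angular senses, so their fields oppose: B = |5.48×10⁻⁶ − 2.69×10⁻⁶| = 2.78×10⁻⁶ T.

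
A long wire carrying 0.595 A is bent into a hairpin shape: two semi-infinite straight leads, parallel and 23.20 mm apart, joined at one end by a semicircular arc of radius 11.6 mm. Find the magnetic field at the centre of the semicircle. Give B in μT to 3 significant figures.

The semicircular arc contributes B_arc = μ₀I·π/(4πR) = μ₀I/(4R) = 1.61×10⁻⁵ T.
Each semi-infinite lead is at perpendicular distance R = 0.0116 m from the centre, with the perpendicular foot at its near end, so it contributes μ₀I/(4πR); both point the same way, together 1.03×10⁻⁵ T.
Arc and leads all point the same direction: B = 1.61×10⁻⁵ + 1.03×10⁻⁵ = 2.64×10⁻⁵ T.

B ≈ 26.4 μT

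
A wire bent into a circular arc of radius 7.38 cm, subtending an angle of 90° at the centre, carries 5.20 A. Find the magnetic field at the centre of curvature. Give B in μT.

The Biot–Savart field of a circular arc at its centre is B = μ₀Iφ/(4πR), with φ = 1.571 rad.
B = (4π×10⁻⁷ × 5.20 × 1.571) / (4π × 0.0738) = 1.11×10⁻⁵ T.

B ≈ 11.1 μT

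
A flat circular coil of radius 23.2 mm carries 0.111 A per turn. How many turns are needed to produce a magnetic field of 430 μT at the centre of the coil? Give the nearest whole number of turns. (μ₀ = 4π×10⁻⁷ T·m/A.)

N = 143

For an N-turn coil, B = Nμ₀I/(2R). A single turn gives B₁ = 3.01×10⁻⁶ T with R = 0.0232 m.
N = B/B₁ = 4.30×10⁻⁴ / 3.01×10⁻⁶ = 143.04.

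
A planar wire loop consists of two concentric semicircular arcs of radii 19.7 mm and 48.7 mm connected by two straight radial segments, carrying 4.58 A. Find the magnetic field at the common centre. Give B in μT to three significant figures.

The radial connectors point toward the centre, so dl × r̂ = 0 and they contribute nothing.
Each semicircle gives μ₀I/(4R): inner arc 7.30×10⁻⁵ T, outer arc 2.95×10⁻⁵ T.
The two arcs carry current in opposite angular senses, so their fields oppose: B = |7.30×10⁻⁵ − 2.95×10⁻⁵| = 4.35×10⁻⁵ T.

B ≈ 43.5 μT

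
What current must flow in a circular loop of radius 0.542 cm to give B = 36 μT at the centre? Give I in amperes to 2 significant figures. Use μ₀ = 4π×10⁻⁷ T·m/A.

I ≈ 0.31 A

At the centre of a circular loop B = μ₀I/(2R), so I = 2RB/μ₀.
With R = 0.00542 m, I = 2 × 0.00542 × 3.60×10⁻⁵ / (4π×10⁻⁷) = 0.311 A.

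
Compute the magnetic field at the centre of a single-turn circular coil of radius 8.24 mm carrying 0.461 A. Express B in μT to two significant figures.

At the centre of a circular loop the Biot–Savart law gives B = μ₀I/(2R).
B = (4π×10⁻⁷ × 0.461) / (2 × 0.00824) = 3.52×10⁻⁵ T.

B ≈ 35 μT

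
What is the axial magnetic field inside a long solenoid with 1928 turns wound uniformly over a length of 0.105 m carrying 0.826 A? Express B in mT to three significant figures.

B ≈ 19.1 mT

Inside a long solenoid, B = μ₀nI with n = 1.836×10⁴ turns/m.
B = 4π×10⁻⁷ × 1.836×10⁴ × 0.826 = 1.91×10⁻² T.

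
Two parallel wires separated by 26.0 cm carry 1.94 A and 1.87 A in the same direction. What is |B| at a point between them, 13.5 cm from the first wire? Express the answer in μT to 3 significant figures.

Each long wire gives B = μ₀I/(2πd). Distances are d₁ = 0.135 m and d₂ = 0.125 m.
B₁ = 2.87×10⁻⁶ T, B₂ = 2.99×10⁻⁶ T.
Between parallel currents the two contributions point in opposite directions, so they subtract. B = |B₁ − B₂| = |2.87×10⁻⁶ − 2.99×10⁻⁶| = 1.18×10⁻⁷ T.

B ≈ 0.118 μT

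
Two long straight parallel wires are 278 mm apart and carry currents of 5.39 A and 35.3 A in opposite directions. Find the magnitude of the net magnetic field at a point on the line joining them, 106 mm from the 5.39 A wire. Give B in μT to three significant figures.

B ≈ 51.2 μT

Each long wire gives B = μ₀I/(2πd). Distances are d₁ = 0.106 m and d₂ = 0.172 m.
B₁ = 1.02×10⁻⁵ T, B₂ = 4.10×10⁻⁵ T.
Between antiparallel currents both contributions point the same way, so they add. B = B₁ + B₂ = 1.02×10⁻⁵ + 4.10×10⁻⁵ = 5.12×10⁻⁵ T.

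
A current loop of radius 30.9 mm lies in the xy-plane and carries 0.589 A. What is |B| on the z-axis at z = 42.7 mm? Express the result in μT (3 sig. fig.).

On the axis of a circular loop, B = μ₀IR² / [2(R²+z²)^(3/2)].
R² + z² = (0.0309)² + (0.0427)² = 0.002778 m², and (R²+z²)^(3/2) = 1.46×10⁻⁴ m³.
B = (4π×10⁻⁷ × 0.589 × 0.0009548) / (2 × 1.46×10⁻⁴) = 2.41×10⁻⁶ T.

B ≈ 2.41 μT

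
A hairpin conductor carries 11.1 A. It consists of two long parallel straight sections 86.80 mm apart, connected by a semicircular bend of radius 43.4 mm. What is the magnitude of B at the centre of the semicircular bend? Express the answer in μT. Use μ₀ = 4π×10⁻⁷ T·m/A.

B ≈ 132 μT

The semicircular arc contributes B_arc = μ₀I·π/(4πR) = μ₀I/(4R) = 8.03×10⁻⁵ T.
Each semi-infinite lead is at perpendicular distance R = 0.0434 m from the centre, with the perpendicular foot at its near end, so it contributes μ₀I/(4πR); both point the same way, together 5.12×10⁻⁵ T.
Arc and leads all point the same direction: B = 8.03×10⁻⁵ + 5.12×10⁻⁵ = 1.32×10⁻⁴ T.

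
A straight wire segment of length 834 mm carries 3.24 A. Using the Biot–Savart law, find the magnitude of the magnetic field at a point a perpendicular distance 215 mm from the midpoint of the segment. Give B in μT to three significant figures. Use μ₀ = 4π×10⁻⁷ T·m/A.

B ≈ 2.68 μT

For a finite straight segment, B = (μ₀I/4πd)(sinθ₁ + sinθ₂), where θ₁, θ₂ are the angles from the perpendicular to each end.
The perpendicular from the point meets the wire at its midpoint, so each end is L/2 = 0.417 m away along the wire.
sinθ₁ = 0.417/√(0.417²+0.215²) = 0.8888; sinθ₂ = 0.417/√(0.417²+0.215²) = 0.8888.
B = (4π×10⁻⁷ × 3.24) / (4π × 0.215) × (0.8888 + 0.8888) = 2.68×10⁻⁶ T.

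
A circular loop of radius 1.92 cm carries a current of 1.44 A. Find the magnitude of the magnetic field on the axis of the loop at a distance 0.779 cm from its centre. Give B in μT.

B ≈ 37.5 μT

On the axis of a circular loop, B = μ₀IR² / [2(R²+z²)^(3/2)].
R² + z² = (0.0192)² + (0.00779)² = 0.0004293 m², and (R²+z²)^(3/2) = 8.90×10⁻⁶ m³.
B = (4π×10⁻⁷ × 1.44 × 0.0003686) / (2 × 8.90×10⁻⁶) = 3.75×10⁻⁵ T.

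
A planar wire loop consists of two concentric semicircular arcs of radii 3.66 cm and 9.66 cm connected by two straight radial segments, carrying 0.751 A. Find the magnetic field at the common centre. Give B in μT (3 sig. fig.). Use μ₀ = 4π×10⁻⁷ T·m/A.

B ≈ 4.00 μT

The radial connectors point toward the centre, so dl × r̂ = 0 and they contribute nothing.
Each semicircle gives μ₀I/(4R): inner arc 6.45×10⁻⁶ T, outer arc 2.44×10⁻⁶ T.
The two arcs carry current in opposite angular senses, so their fields oppose: B = |6.45×10⁻⁶ − 2.44×10⁻⁶| = 4.00×10⁻⁶ T.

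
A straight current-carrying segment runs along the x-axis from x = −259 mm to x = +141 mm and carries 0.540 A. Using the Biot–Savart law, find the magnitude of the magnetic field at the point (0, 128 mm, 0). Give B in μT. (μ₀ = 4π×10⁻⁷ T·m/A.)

B ≈ 0.691 μT

For a finite straight segment, B = (μ₀I/4πd)(sinθ₁ + sinθ₂), where θ₁, θ₂ are the angles from the perpendicular to each end.
The perpendicular distance is d = 0.128 m; the end-offsets along the wire are a = 0.259 m and b = 0.141 m.
sinθ₁ = 0.259/√(0.259²+0.128²) = 0.8965; sinθ₂ = 0.141/√(0.141²+0.128²) = 0.7404.
B = (4π×10⁻⁷ × 0.540) / (4π × 0.128) × (0.8965 + 0.7404) = 6.91×10⁻⁷ T.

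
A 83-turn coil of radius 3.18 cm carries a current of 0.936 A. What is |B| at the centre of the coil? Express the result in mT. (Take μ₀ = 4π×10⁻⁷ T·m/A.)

For an N-turn flat coil, B = Nμ₀I/(2R) with R = 0.0318 m.
B = 83 × 1.85×10⁻⁵ T = 1.53×10⁻³ T.

B ≈ 1.53 mT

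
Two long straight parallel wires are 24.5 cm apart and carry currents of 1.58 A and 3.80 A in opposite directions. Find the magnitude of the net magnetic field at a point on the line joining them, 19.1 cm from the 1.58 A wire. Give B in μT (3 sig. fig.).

Each long wire gives B = μ₀I/(2πd). Distances are d₁ = 0.191 m and d₂ = 0.054 m.
B₁ = 1.65×10⁻⁶ T, B₂ = 1.41×10⁻⁵ T.
Between antiparallel currents both contributions point the same way, so they add. B = B₁ + B₂ = 1.65×10⁻⁶ + 1.41×10⁻⁵ = 1.57×10⁻⁵ T.

B ≈ 15.7 μT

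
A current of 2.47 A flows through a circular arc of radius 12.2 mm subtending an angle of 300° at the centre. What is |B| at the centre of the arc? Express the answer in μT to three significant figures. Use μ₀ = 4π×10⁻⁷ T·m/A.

The Biot–Savart field of a circular arc at its centre is B = μ₀Iφ/(4πR), with φ = 5.236 rad.
B = (4π×10⁻⁷ × 2.47 × 5.236) / (4π × 0.0122) = 1.06×10⁻⁴ T.

B ≈ 106 μT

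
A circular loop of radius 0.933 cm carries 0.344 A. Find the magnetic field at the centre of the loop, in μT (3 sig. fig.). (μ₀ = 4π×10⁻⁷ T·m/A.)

B ≈ 23.2 μT

At the centre of a circular loop the Biot–Savart law gives B = μ₀I/(2R).
B = (4π×10⁻⁷ × 0.344) / (2 × 0.00933) = 2.32×10⁻⁵ T.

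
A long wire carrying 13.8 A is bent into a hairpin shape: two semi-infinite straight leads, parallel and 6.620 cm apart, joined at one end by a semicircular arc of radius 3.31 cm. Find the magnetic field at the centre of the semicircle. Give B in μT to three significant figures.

B ≈ 214 μT

The semicircular arc contributes B_arc = μ₀I·π/(4πR) = μ₀I/(4R) = 1.31×10⁻⁴ T.
Each semi-infinite lead is at perpendicular distance R = 0.0331 m from the centre, with the perpendicular foot at its near end, so it contributes μ₀I/(4πR); both point the same way, together 8.34×10⁻⁵ T.
Arc and leads all point the same direction: B = 1.31×10⁻⁴ + 8.34×10⁻⁵ = 2.14×10⁻⁴ T.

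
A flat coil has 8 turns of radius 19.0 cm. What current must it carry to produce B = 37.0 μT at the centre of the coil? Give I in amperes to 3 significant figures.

For an N-turn coil, B = Nμ₀I/(2R) with R = 0.19 m, so I = 2RB/(Nμ₀) = 2 × 0.19 × 3.70×10⁻⁵ / (8 × 4π×10⁻⁷) = 1.40 A.

I ≈ 1.40 A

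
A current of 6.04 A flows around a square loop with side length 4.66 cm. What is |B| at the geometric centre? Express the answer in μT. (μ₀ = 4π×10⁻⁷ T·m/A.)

Each side is a finite straight segment at perpendicular distance d = a/(2 tan(π/4)) = 0.0233 m from the centre, with end-angles ±π/4.
One side contributes B₁ = (μ₀I/4πd)·2 sin(π/4) = 3.67×10⁻⁵ T.
All 4 sides add in the same direction: B = 4 × 3.67×10⁻⁵ = 1.47×10⁻⁴ T.

B ≈ 147 μT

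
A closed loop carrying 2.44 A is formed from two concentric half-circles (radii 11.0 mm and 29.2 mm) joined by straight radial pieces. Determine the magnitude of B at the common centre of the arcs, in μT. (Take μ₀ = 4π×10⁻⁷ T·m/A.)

The radial connectors point toward the centre, so dl × r̂ = 0 and they contribute nothing.
Each semicircle gives μ₀I/(4R): inner arc 6.97×10⁻⁵ T, outer arc 2.63×10⁻⁵ T.
The two arcs carry current in opposite angular senses, so their fields oppose: B = |6.97×10⁻⁵ − 2.63×10⁻⁵| = 4.34×10⁻⁵ T.

B ≈ 43.4 μT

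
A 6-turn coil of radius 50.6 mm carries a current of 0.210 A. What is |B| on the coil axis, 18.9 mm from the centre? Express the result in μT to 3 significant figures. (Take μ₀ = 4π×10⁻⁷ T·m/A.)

B ≈ 12.9 μT

For an N-turn flat coil, B = Nμ₀IR²/[2(R²+z²)^(3/2)] with R = 0.0506 m, z = 0.0189 m.
B = 6 × 2.14×10⁻⁶ T = 1.29×10⁻⁵ T.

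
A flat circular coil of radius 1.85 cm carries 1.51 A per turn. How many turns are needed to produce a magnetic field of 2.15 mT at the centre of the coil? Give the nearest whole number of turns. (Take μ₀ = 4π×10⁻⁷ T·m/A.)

N = 42

For an N-turn coil, B = Nμ₀I/(2R). A single turn gives B₁ = 5.13×10⁻⁵ T with R = 0.0185 m.
N = B/B₁ = 2.15×10⁻³ / 5.13×10⁻⁵ = 41.92.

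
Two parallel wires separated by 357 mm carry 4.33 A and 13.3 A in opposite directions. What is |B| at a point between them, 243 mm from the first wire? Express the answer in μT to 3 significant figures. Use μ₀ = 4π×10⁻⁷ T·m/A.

Each long wire gives B = μ₀I/(2πd). Distances are d₁ = 0.243 m and d₂ = 0.114 m.
B₁ = 3.56×10⁻⁶ T, B₂ = 2.33×10⁻⁵ T.
Between antiparallel currents both contributions point the same way, so they add. B = B₁ + B₂ = 3.56×10⁻⁶ + 2.33×10⁻⁵ = 2.69×10⁻⁵ T.

B ≈ 26.9 μT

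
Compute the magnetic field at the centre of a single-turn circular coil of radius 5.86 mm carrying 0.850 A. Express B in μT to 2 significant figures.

B ≈ 91 μT

At the centre of a circular loop the Biot–Savart law gives B = μ₀I/(2R).
B = (4π×10⁻⁷ × 0.850) / (2 × 0.00586) = 9.11×10⁻⁵ T.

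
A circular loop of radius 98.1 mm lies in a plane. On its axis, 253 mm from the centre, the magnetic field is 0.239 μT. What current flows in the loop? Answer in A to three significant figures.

On the axis of a loop, B = μ₀IR²/[2(R²+z²)^(3/2)], so I = 2B(R²+z²)^(3/2)/(μ₀R²).
R² + z² = 0.009624 + 0.06401 = 0.07363 m²; raised to 3/2 gives 2.00×10⁻² m³.
I = 2 × 2.39×10⁻⁷ × 2.00×10⁻² / (1.26×10⁻⁶ × 0.009624) = 0.790 A.

I ≈ 0.790 A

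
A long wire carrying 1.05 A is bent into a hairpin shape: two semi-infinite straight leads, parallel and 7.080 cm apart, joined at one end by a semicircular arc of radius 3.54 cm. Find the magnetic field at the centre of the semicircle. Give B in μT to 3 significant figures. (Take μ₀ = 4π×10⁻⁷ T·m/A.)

B ≈ 15.3 μT

The semicircular arc contributes B_arc = μ₀I·π/(4πR) = μ₀I/(4R) = 9.32×10⁻⁶ T.
Each semi-infinite lead is at perpendicular distance R = 0.0354 m from the centre, with the perpendicular foot at its near end, so it contributes μ₀I/(4πR); both point the same way, together 5.93×10⁻⁶ T.
Arc and leads all point the same direction: B = 9.32×10⁻⁶ + 5.93×10⁻⁶ = 1.53×10⁻⁵ T.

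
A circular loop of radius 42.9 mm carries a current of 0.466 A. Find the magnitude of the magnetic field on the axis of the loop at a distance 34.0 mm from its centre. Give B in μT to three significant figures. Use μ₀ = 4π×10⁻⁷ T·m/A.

On the axis of a circular loop, B = μ₀IR² / [2(R²+z²)^(3/2)].
R² + z² = (0.0429)² + (0.034)² = 0.002996 m², and (R²+z²)^(3/2) = 1.64×10⁻⁴ m³.
B = (4π×10⁻⁷ × 0.466 × 0.00184) / (2 × 1.64×10⁻⁴) = 3.29×10⁻⁶ T.

B ≈ 3.29 μT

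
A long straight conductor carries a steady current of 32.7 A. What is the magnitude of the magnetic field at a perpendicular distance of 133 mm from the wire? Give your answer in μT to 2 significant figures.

B ≈ 49 μT

For an infinitely long straight wire, B = μ₀I/(2πd).
B = (4π×10⁻⁷ × 32.7) / (2π × 0.133) = 4.92×10⁻⁵ T.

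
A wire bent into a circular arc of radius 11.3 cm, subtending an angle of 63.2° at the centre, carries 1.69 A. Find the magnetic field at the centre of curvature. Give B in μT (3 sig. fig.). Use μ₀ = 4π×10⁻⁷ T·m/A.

B ≈ 1.65 μT

The Biot–Savart field of a circular arc at its centre is B = μ₀Iφ/(4πR), with φ = 1.103 rad.
B = (4π×10⁻⁷ × 1.69 × 1.103) / (4π × 0.113) = 1.65×10⁻⁶ T.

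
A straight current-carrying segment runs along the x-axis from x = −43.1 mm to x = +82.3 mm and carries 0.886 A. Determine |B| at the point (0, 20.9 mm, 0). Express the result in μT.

For a finite straight segment, B = (μ₀I/4πd)(sinθ₁ + sinθ₂), where θ₁, θ₂ are the angles from the perpendicular to each end.
The perpendicular distance is d = 0.0209 m; the end-offsets along the wire are a = 0.0431 m and b = 0.0823 m.
sinθ₁ = 0.0431/√(0.0431²+0.0209²) = 0.8998; sinθ₂ = 0.0823/√(0.0823²+0.0209²) = 0.9692.
B = (4π×10⁻⁷ × 0.886) / (4π × 0.0209) × (0.8998 + 0.9692) = 7.92×10⁻⁶ T.

B ≈ 7.92 μT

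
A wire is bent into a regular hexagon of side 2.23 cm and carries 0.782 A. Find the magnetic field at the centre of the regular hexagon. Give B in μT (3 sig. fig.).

Each side is a finite straight segment at perpendicular distance d = a/(2 tan(π/6)) = 0.01931 m from the centre, with end-angles ±π/6.
One side contributes B₁ = (μ₀I/4πd)·2 sin(π/6) = 4.05×10⁻⁶ T.
All 6 sides add in the same direction: B = 6 × 4.05×10⁻⁶ = 2.43×10⁻⁵ T.

B ≈ 24.3 μT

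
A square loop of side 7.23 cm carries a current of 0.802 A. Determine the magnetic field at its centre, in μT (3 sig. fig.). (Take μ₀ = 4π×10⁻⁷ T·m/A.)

B ≈ 12.5 μT

Each side is a finite straight segment at perpendicular distance d = a/(2 tan(π/4)) = 0.03615 m from the centre, with end-angles ±π/4.
One side contributes B₁ = (μ₀I/4πd)·2 sin(π/4) = 3.14×10⁻⁶ T.
All 4 sides add in the same direction: B = 4 × 3.14×10⁻⁶ = 1.25×10⁻⁵ T.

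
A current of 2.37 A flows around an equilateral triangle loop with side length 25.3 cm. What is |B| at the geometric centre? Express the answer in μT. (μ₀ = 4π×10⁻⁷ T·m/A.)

B ≈ 16.9 μT

Each side is a finite straight segment at perpendicular distance d = a/(2 tan(π/3)) = 0.07303 m from the centre, with end-angles ±π/3.
One side contributes B₁ = (μ₀I/4πd)·2 sin(π/3) = 5.62×10⁻⁶ T.
All 3 sides add in the same direction: B = 3 × 5.62×10⁻⁶ = 1.69×10⁻⁵ T.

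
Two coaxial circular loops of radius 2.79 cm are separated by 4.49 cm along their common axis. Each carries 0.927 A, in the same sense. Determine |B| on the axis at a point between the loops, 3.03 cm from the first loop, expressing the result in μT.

B ≈ 21.0 μT

Each loop contributes B = μ₀IR²/[2(R²+z²)^(3/2)] on the axis, with z measured from that loop.
Loop 1 (z = 0.0303 m): B₁ = 6.49×10⁻⁶ T. Loop 2 (z = 0.0146 m): B₂ = 1.45×10⁻⁵ T.
The fields add: B = B₁ + B₂ = 2.10×10⁻⁵ T.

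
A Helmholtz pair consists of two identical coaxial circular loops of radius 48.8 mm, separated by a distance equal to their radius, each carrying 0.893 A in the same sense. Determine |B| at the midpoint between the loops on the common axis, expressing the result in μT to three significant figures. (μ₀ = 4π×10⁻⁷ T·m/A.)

B ≈ 16.5 μT

Each loop contributes B = μ₀IR²/[2(R²+z²)^(3/2)] on the axis, with z measured from that loop.
Loop 1 (z = 0.0244 m): B₁ = 8.23×10⁻⁶ T. Loop 2 (z = 0.0244 m): B₂ = 8.23×10⁻⁶ T.
The fields add: B = B₁ + B₂ = 1.65×10⁻⁵ T.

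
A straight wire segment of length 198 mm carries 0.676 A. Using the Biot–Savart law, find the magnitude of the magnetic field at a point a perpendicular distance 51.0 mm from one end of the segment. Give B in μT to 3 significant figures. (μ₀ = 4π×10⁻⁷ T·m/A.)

For a finite straight segment, B = (μ₀I/4πd)(sinθ₁ + sinθ₂), where θ₁, θ₂ are the angles from the perpendicular to each end.
The perpendicular foot is at one end, so the two end-offsets along the wire are 0 and L = 0.198 m.
sinθ₁ = 0/√(0²+0.051²) = 0.0000; sinθ₂ = 0.198/√(0.198²+0.051²) = 0.9684.
B = (4π×10⁻⁷ × 0.676) / (4π × 0.051) × (0.0000 + 0.9684) = 1.28×10⁻⁶ T.

B ≈ 1.28 μT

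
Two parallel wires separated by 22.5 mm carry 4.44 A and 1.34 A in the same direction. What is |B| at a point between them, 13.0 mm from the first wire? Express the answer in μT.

Each long wire gives B = μ₀I/(2πd). Distances are d₁ = 0.013 m and d₂ = 0.0095 m.
B₁ = 6.83×10⁻⁵ T, B₂ = 2.82×10⁻⁵ T.
Between parallel currents the two contributions point in opposite directions, so they subtract. B = |B₁ − B₂| = |6.83×10⁻⁵ − 2.82×10⁻⁵| = 4.01×10⁻⁵ T.

B ≈ 40.1 μT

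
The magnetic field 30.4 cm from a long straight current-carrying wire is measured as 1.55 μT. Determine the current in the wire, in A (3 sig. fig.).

I ≈ 2.36 A

For a long straight wire B = μ₀I/(2πd), so I = 2πdB/μ₀.
I = 2π × 0.304 × 1.55×10⁻⁶ / (4π×10⁻⁷) = 2.36 A.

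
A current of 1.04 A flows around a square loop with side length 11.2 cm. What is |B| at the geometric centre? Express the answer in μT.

Each side is a finite straight segment at perpendicular distance d = a/(2 tan(π/4)) = 0.056 m from the centre, with end-angles ±π/4.
One side contributes B₁ = (μ₀I/4πd)·2 sin(π/4) = 2.63×10⁻⁶ T.
All 4 sides add in the same direction: B = 4 × 2.63×10⁻⁶ = 1.05×10⁻⁵ T.

B ≈ 10.5 μT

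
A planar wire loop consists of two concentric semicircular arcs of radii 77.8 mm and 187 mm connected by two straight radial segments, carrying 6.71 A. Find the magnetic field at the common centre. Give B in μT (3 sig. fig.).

The radial connectors point toward the centre, so dl × r̂ = 0 and they contribute nothing.
Each semicircle gives μ₀I/(4R): inner arc 2.71×10⁻⁵ T, outer arc 1.13×10⁻⁵ T.
The two arcs carry current in opposite angular senses, so their fields oppose: B = |2.71×10⁻⁵ − 1.13×10⁻⁵| = 1.58×10⁻⁵ T.

B ≈ 15.8 μT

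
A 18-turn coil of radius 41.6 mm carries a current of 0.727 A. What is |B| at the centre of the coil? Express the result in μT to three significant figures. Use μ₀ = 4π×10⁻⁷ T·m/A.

B ≈ 198 μT

For an N-turn flat coil, B = Nμ₀I/(2R) with R = 0.0416 m.
B = 18 × 1.10×10⁻⁵ T = 1.98×10⁻⁴ T.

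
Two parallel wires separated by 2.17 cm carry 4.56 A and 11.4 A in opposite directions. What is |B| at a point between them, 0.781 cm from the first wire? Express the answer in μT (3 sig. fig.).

B ≈ 281 μT

Each long wire gives B = μ₀I/(2πd). Distances are d₁ = 0.00781 m and d₂ = 0.01389 m.
B₁ = 1.17×10⁻⁴ T, B₂ = 1.64×10⁻⁴ T.
Between antiparallel currents both contributions point the same way, so they add. B = B₁ + B₂ = 1.17×10⁻⁴ + 1.64×10⁻⁴ = 2.81×10⁻⁴ T.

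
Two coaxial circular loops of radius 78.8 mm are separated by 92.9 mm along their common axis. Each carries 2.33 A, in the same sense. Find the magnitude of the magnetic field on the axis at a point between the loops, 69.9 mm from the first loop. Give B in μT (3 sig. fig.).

B ≈ 24.2 μT

Each loop contributes B = μ₀IR²/[2(R²+z²)^(3/2)] on the axis, with z measured from that loop.
Loop 1 (z = 0.0699 m): B₁ = 7.78×10⁻⁶ T. Loop 2 (z = 0.023 m): B₂ = 1.64×10⁻⁵ T.
The fields add: B = B₁ + B₂ = 2.42×10⁻⁵ T.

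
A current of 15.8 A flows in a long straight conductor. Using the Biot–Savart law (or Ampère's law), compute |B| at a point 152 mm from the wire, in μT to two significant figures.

For an infinitely long straight wire, B = μ₀I/(2πd).
B = (4π×10⁻⁷ × 15.8) / (2π × 0.152) = 2.08×10⁻⁵ T.

B ≈ 21 μT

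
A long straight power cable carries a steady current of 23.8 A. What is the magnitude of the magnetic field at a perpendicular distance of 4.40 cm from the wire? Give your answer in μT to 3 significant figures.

For an infinitely long straight wire, B = μ₀I/(2πd).
B = (4π×10⁻⁷ × 23.8) / (2π × 0.044) = 1.08×10⁻⁴ T.

B ≈ 108 μT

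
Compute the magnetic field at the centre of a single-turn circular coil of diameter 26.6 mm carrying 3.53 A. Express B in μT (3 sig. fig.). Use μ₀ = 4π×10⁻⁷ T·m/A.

At the centre of a circular loop the Biot–Savart law gives B = μ₀I/(2R) (so R = 0.0133 m).
B = (4π×10⁻⁷ × 3.53) / (2 × 0.0133) = 1.67×10⁻⁴ T.

B ≈ 167 μT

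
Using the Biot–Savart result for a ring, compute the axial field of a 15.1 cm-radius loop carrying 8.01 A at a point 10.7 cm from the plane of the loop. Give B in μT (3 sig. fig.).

On the axis of a circular loop, B = μ₀IR² / [2(R²+z²)^(3/2)].
R² + z² = (0.151)² + (0.107)² = 0.03425 m², and (R²+z²)^(3/2) = 6.34×10⁻³ m³.
B = (4π×10⁻⁷ × 8.01 × 0.0228) / (2 × 6.34×10⁻³) = 1.81×10⁻⁵ T.

B ≈ 18.1 μT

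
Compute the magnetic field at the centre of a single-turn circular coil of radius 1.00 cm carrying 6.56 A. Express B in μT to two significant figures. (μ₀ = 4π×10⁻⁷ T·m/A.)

At the centre of a circular loop the Biot–Savart law gives B = μ₀I/(2R).
B = (4π×10⁻⁷ × 6.56) / (2 × 0.01) = 4.12×10⁻⁴ T.

B ≈ 410 μT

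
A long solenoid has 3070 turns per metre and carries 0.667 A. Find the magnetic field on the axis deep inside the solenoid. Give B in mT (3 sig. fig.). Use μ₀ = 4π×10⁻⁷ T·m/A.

B ≈ 2.57 mT

Inside a long solenoid, B = μ₀nI with n = 3070 turns/m.
B = 4π×10⁻⁷ × 3070 × 0.667 = 2.57×10⁻³ T.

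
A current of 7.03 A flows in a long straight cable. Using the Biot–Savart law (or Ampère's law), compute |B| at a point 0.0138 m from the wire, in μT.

For an infinitely long straight wire, B = μ₀I/(2πd).
B = (4π×10⁻⁷ × 7.03) / (2π × 0.0138) = 1.02×10⁻⁴ T.

B ≈ 102 μT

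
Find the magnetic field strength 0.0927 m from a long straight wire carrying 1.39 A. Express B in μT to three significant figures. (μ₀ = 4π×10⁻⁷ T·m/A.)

B ≈ 3.00 μT

For an infinitely long straight wire, B = μ₀I/(2πd).
B = (4π×10⁻⁷ × 1.39) / (2π × 0.0927) = 3.00×10⁻⁶ T.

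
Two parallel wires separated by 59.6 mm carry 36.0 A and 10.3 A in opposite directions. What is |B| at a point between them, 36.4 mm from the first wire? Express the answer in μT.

B ≈ 287 μT

Each long wire gives B = μ₀I/(2πd). Distances are d₁ = 0.0364 m and d₂ = 0.0232 m.
B₁ = 1.98×10⁻⁴ T, B₂ = 8.88×10⁻⁵ T.
Between antiparallel currents both contributions point the same way, so they add. B = B₁ + B₂ = 1.98×10⁻⁴ + 8.88×10⁻⁵ = 2.87×10⁻⁴ T.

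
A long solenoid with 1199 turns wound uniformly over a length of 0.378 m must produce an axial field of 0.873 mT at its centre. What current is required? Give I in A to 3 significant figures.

I ≈ 0.219 A

Inside a long solenoid B = μ₀nI with n = 3172 m⁻¹, so I = B/(μ₀n).
I = 8.73×10⁻⁴ / (4π×10⁻⁷ × 3172) = 0.219 A.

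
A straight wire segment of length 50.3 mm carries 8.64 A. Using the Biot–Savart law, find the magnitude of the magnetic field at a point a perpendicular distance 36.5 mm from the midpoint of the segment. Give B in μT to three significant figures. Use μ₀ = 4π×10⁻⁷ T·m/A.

For a finite straight segment, B = (μ₀I/4πd)(sinθ₁ + sinθ₂), where θ₁, θ₂ are the angles from the perpendicular to each end.
The perpendicular from the point meets the wire at its midpoint, so each end is L/2 = 0.02515 m away along the wire.
sinθ₁ = 0.02515/√(0.02515²+0.0365²) = 0.5674; sinθ₂ = 0.02515/√(0.02515²+0.0365²) = 0.5674.
B = (4π×10⁻⁷ × 8.64) / (4π × 0.0365) × (0.5674 + 0.5674) = 2.69×10⁻⁵ T.

B ≈ 26.9 μT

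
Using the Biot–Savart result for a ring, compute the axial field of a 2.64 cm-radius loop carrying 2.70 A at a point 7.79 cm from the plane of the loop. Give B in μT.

On the axis of a circular loop, B = μ₀IR² / [2(R²+z²)^(3/2)].
R² + z² = (0.0264)² + (0.0779)² = 0.006765 m², and (R²+z²)^(3/2) = 5.56×10⁻⁴ m³.
B = (4π×10⁻⁷ × 2.70 × 0.000697) / (2 × 5.56×10⁻⁴) = 2.12×10⁻⁶ T.

B ≈ 2.12 μT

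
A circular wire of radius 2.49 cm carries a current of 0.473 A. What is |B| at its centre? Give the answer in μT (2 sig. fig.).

B ≈ 12 μT

At the centre of a circular loop the Biot–Savart law gives B = μ₀I/(2R).
B = (4π×10⁻⁷ × 0.473) / (2 × 0.0249) = 1.19×10⁻⁵ T.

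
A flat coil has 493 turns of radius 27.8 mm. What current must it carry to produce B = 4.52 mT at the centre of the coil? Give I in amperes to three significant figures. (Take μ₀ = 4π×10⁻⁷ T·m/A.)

I ≈ 0.406 A

For an N-turn coil, B = Nμ₀I/(2R) with R = 0.0278 m, so I = 2RB/(Nμ₀) = 2 × 0.0278 × 4.52×10⁻³ / (493 × 4π×10⁻⁷) = 0.406 A.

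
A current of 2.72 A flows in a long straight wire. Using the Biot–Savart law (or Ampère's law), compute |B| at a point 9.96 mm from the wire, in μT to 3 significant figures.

For an infinitely long straight wire, B = μ₀I/(2πd).
B = (4π×10⁻⁷ × 2.72) / (2π × 0.00996) = 5.46×10⁻⁵ T.

B ≈ 54.6 μT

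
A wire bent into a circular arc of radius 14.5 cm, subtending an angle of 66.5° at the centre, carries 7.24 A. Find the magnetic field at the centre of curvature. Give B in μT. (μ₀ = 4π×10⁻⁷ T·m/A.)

The Biot–Savart field of a circular arc at its centre is B = μ₀Iφ/(4πR), with φ = 1.161 rad.
B = (4π×10⁻⁷ × 7.24 × 1.161) / (4π × 0.145) = 5.80×10⁻⁶ T.

B ≈ 5.80 μT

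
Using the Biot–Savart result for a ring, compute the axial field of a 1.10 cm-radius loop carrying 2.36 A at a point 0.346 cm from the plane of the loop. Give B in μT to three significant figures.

On the axis of a circular loop, B = μ₀IR² / [2(R²+z²)^(3/2)].
R² + z² = (0.011)² + (0.00346)² = 0.000133 m², and (R²+z²)^(3/2) = 1.53×10⁻⁶ m³.
B = (4π×10⁻⁷ × 2.36 × 0.000121) / (2 × 1.53×10⁻⁶) = 1.17×10⁻⁴ T.

B ≈ 117 μT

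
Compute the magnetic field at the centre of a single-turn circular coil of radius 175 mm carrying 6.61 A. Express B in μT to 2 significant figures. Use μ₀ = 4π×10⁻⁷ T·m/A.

At the centre of a circular loop the Biot–Savart law gives B = μ₀I/(2R).
B = (4π×10⁻⁷ × 6.61) / (2 × 0.175) = 2.37×10⁻⁵ T.

B ≈ 24 μT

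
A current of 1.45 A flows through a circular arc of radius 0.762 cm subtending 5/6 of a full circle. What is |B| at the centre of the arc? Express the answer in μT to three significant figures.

B ≈ 99.6 μT

The Biot–Savart field of a circular arc at its centre is B = μ₀Iφ/(4πR), with φ = 5.236 rad.
B = (4π×10⁻⁷ × 1.45 × 5.236) / (4π × 0.00762) = 9.96×10⁻⁵ T.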